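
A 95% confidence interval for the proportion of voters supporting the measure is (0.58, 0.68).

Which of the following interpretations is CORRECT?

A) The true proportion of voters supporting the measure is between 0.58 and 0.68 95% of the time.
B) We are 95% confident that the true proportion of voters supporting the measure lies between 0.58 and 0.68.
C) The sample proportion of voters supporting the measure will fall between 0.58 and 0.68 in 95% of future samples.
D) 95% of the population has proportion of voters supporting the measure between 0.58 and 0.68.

A confidence interval represents our confidence in the procedure, not a probability statement about the parameter.

Key concept: If we repeated this sampling process many times and computed a 95% CI each time, about 95% of those intervals would contain the true population parameter.

For this specific interval (0.58, 0.68):
- Midpoint (point estimate): 0.63
- Margin of error: 0.05

The correct interpretation is the one stating confidence that the true parameter lies in the interval — option B.

B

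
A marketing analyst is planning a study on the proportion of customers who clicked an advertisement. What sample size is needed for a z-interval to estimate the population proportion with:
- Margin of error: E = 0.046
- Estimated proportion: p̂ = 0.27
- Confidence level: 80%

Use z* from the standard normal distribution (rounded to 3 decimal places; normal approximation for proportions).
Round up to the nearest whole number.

Using z* for proportion z-interval (normal approximation).

For 80% confidence, z* = 1.282 (from standard normal table)

Sample size formula for proportion z-interval: n = z*²p̂(1-p̂)/E²

n = 1.282² × 0.27 × 0.73 / 0.046²
  = 1.643524 × 0.1971 / 0.002116
  = 153.0901

Round up to the nearest whole number: n = 154

154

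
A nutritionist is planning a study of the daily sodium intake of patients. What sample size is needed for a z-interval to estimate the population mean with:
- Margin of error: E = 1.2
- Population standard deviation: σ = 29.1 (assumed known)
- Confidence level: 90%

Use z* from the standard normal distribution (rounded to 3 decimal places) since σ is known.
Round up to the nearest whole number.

Using z* since population σ is known (z-interval formula).

For 90% confidence, z* = 1.645 (from standard normal table)

Sample size formula for z-interval: n = (z*σ/E)²

n = (1.645 × 29.1 / 1.2)²
  = (39.891250)²
  = 1591.3118

Round up to the nearest whole number: n = 1592

1592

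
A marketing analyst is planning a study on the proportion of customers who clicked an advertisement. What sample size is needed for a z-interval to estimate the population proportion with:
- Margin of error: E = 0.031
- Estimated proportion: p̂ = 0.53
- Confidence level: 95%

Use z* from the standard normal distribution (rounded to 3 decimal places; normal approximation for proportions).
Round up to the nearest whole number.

Using z* for proportion z-interval (normal approximation).

For 95% confidence, z* = 1.96 (from standard normal table)

Sample size formula for proportion z-interval: n = z*²p̂(1-p̂)/E²

n = 1.96² × 0.53 × 0.47 / 0.031²
  = 3.8416 × 0.2491 / 0.000961
  = 995.7779

Round up to the nearest whole number: n = 996

996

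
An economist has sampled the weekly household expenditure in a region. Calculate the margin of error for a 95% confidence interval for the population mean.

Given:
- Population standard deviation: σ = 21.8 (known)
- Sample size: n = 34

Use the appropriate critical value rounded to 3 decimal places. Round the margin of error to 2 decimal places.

The population standard deviation σ is known, so use the z-interval margin of error formula.

For 95% confidence, z* = 1.96 (from standard normal table)

Margin of error formula for z-interval: E = z* × σ/√n

E = 1.96 × 21.8/√34
  = 1.96 × 3.738669
  = 7.3278

Rounded to 2 decimal places:

7.33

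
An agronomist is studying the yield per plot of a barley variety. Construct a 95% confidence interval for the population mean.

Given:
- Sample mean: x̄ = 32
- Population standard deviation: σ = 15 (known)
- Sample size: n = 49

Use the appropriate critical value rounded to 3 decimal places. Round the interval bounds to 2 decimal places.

The population standard deviation σ is known, so use a z-interval (standard normal critical value).

For 95% confidence, z* = 1.96 (from standard normal table)

Standard error: SE = σ/√n = 15/√49 = 2.142857

Margin of error: E = z* × SE = 1.96 × 2.142857 = 4.2000

Z-interval: x̄ ± E = 32 ± 4.2000 = (27.8000, 36.2000)

Rounded to 2 decimal places:

(27.80, 36.20)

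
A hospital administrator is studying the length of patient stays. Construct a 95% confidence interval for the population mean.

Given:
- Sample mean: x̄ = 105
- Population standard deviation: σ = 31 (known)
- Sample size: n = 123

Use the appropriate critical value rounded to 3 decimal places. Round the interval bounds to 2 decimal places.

The population standard deviation σ is known, so use a z-interval (standard normal critical value).

For 95% confidence, z* = 1.96 (from standard normal table)

Standard error: SE = σ/√n = 31/√123 = 2.795176

Margin of error: E = z* × SE = 1.96 × 2.795176 = 5.4785

Z-interval: x̄ ± E = 105 ± 5.4785 = (99.5215, 110.4785)

Rounded to 2 decimal places:

(99.52, 110.48)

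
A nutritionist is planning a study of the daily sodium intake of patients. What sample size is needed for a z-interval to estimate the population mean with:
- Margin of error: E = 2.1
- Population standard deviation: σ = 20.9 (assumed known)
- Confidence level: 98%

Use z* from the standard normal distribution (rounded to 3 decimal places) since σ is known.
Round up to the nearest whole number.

Using z* since population σ is known (z-interval formula).

For 98% confidence, z* = 2.326 (from standard normal table)

Sample size formula for z-interval: n = (z*σ/E)²

n = (2.326 × 20.9 / 2.1)²
  = (23.149238)²
  = 535.8872

Round up to the nearest whole number: n = 536

536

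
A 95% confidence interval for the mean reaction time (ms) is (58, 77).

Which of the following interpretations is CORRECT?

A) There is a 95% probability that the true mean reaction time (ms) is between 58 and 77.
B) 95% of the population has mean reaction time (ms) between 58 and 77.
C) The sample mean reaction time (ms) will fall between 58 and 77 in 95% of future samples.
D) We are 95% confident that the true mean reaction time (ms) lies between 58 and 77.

A confidence interval represents our confidence in the procedure, not a probability statement about the parameter.

Key concept: If we repeated this sampling process many times and computed a 95% CI each time, about 95% of those intervals would contain the true population parameter.

For this specific interval (58, 77):
- Midpoint (point estimate): 67.5
- Margin of error: 9.5

The correct interpretation is the one stating confidence that the true parameter lies in the interval — option D.

D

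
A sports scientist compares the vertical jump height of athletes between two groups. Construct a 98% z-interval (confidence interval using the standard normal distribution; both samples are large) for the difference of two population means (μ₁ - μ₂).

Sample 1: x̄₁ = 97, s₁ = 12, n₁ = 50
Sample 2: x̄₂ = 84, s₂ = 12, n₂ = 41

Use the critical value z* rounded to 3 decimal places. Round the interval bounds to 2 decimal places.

Both samples are large (n₁ = 50 ≥ 30, n₂ = 41 ≥ 30), so a z-interval for the difference of means applies.

Point estimate: x̄₁ - x̄₂ = 97 - 84 = 13

Standard error: SE = √(s₁²/n₁ + s₂²/n₂)
= √(12²/50 + 12²/41)
= √(2.880000 + 3.512195)
= 2.528279

For 98% confidence, z* = 2.326 (from standard normal table)
Margin of error: E = z* × SE = 2.326 × 2.528279 = 5.8808

Z-interval: (x̄₁ - x̄₂) ± E = 13 ± 5.8808 = (7.1192, 18.8808)

Rounded to 2 decimal places:

(7.12, 18.88)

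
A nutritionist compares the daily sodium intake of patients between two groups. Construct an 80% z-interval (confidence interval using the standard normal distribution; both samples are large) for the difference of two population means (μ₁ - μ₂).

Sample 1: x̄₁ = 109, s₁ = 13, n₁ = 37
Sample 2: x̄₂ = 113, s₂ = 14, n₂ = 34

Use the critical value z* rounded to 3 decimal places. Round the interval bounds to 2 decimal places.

Both samples are large (n₁ = 37 ≥ 30, n₂ = 34 ≥ 30), so a z-interval for the difference of means applies.

Point estimate: x̄₁ - x̄₂ = 109 - 113 = -4

Standard error: SE = √(s₁²/n₁ + s₂²/n₂)
= √(13²/37 + 14²/34)
= √(4.567568 + 5.764706)
= 3.214385

For 80% confidence, z* = 1.282 (from standard normal table)
Margin of error: E = z* × SE = 1.282 × 3.214385 = 4.1208

Z-interval: (x̄₁ - x̄₂) ± E = -4 ± 4.1208 = (-8.1208, 0.1208)

Rounded to 2 decimal places:

(-8.12, 0.12)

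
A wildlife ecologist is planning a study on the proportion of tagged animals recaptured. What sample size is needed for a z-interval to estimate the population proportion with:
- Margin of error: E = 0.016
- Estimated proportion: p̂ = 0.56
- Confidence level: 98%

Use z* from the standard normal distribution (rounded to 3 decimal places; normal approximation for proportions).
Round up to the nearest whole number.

Using z* for proportion z-interval (normal approximation).

For 98% confidence, z* = 2.326 (from standard normal table)

Sample size formula for proportion z-interval: n = z*²p̂(1-p̂)/E²

n = 2.326² × 0.56 × 0.44 / 0.016²
  = 5.410276 × 0.2464 / 0.000256
  = 5207.3907

Round up to the nearest whole number: n = 5208

5208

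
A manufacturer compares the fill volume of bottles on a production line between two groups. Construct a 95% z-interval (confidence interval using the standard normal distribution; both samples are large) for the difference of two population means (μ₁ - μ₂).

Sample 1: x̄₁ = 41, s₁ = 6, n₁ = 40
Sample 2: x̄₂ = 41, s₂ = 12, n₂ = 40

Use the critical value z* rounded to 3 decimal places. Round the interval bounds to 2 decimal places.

Both samples are large (n₁ = 40 ≥ 30, n₂ = 40 ≥ 30), so a z-interval for the difference of means applies.

Point estimate: x̄₁ - x̄₂ = 41 - 41 = 0

Standard error: SE = √(s₁²/n₁ + s₂²/n₂)
= √(6²/40 + 12²/40)
= √(0.900000 + 3.600000)
= 2.121320

For 95% confidence, z* = 1.96 (from standard normal table)
Margin of error: E = z* × SE = 1.96 × 2.121320 = 4.1578

Z-interval: (x̄₁ - x̄₂) ± E = 0 ± 4.1578 = (-4.1578, 4.1578)

Rounded to 2 decimal places:

(-4.16, 4.16)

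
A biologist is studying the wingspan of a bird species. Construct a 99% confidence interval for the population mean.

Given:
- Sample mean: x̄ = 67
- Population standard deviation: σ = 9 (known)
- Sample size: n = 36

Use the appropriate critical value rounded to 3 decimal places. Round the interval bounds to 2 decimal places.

The population standard deviation σ is known, so use a z-interval (standard normal critical value).

For 99% confidence, z* = 2.576 (from standard normal table)

Standard error: SE = σ/√n = 9/√36 = 1.500000

Margin of error: E = z* × SE = 2.576 × 1.500000 = 3.8640

Z-interval: x̄ ± E = 67 ± 3.8640 = (63.1360, 70.8640)

Rounded to 2 decimal places:

(63.14, 70.86)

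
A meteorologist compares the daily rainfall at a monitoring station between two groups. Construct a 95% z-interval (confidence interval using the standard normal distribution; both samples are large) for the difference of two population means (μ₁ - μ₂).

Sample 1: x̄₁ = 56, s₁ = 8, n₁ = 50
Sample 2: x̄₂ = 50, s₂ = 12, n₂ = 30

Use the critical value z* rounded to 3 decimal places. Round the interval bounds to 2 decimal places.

Both samples are large (n₁ = 50 ≥ 30, n₂ = 30 ≥ 30), so a z-interval for the difference of means applies.

Point estimate: x̄₁ - x̄₂ = 56 - 50 = 6

Standard error: SE = √(s₁²/n₁ + s₂²/n₂)
= √(8²/50 + 12²/30)
= √(1.280000 + 4.800000)
= 2.465766

For 95% confidence, z* = 1.96 (from standard normal table)
Margin of error: E = z* × SE = 1.96 × 2.465766 = 4.8329

Z-interval: (x̄₁ - x̄₂) ± E = 6 ± 4.8329 = (1.1671, 10.8329)

Rounded to 2 decimal places:

(1.17, 10.83)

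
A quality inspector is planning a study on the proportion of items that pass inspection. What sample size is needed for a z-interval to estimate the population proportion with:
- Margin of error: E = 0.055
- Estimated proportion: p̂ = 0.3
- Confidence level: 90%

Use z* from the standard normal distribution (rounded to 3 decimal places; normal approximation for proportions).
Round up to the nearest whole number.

Using z* for proportion z-interval (normal approximation).

For 90% confidence, z* = 1.645 (from standard normal table)

Sample size formula for proportion z-interval: n = z*²p̂(1-p̂)/E²

n = 1.645² × 0.3 × 0.7 / 0.055²
  = 2.706025 × 0.21 / 0.003025
  = 187.8563

Round up to the nearest whole number: n = 188

188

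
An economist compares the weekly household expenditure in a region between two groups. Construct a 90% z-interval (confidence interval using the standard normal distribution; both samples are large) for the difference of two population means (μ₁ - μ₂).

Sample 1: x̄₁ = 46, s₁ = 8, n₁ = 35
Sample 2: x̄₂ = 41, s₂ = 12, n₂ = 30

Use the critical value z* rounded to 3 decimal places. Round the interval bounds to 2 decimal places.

Both samples are large (n₁ = 35 ≥ 30, n₂ = 30 ≥ 30), so a z-interval for the difference of means applies.

Point estimate: x̄₁ - x̄₂ = 46 - 41 = 5

Standard error: SE = √(s₁²/n₁ + s₂²/n₂)
= √(8²/35 + 12²/30)
= √(1.828571 + 4.800000)
= 2.574601

For 90% confidence, z* = 1.645 (from standard normal table)
Margin of error: E = z* × SE = 1.645 × 2.574601 = 4.2352

Z-interval: (x̄₁ - x̄₂) ± E = 5 ± 4.2352 = (0.7648, 9.2352)

Rounded to 2 decimal places:

(0.76, 9.24)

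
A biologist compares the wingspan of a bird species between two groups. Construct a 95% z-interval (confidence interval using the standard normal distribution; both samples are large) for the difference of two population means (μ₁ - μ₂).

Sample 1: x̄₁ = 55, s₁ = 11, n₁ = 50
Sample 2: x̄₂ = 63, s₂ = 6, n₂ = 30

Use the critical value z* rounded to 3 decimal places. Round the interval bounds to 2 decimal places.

Both samples are large (n₁ = 50 ≥ 30, n₂ = 30 ≥ 30), so a z-interval for the difference of means applies.

Point estimate: x̄₁ - x̄₂ = 55 - 63 = -8

Standard error: SE = √(s₁²/n₁ + s₂²/n₂)
= √(11²/50 + 6²/30)
= √(2.420000 + 1.200000)
= 1.902630

For 95% confidence, z* = 1.96 (from standard normal table)
Margin of error: E = z* × SE = 1.96 × 1.902630 = 3.7292

Z-interval: (x̄₁ - x̄₂) ± E = -8 ± 3.7292 = (-11.7292, -4.2708)

Rounded to 2 decimal places:

(-11.73, -4.27)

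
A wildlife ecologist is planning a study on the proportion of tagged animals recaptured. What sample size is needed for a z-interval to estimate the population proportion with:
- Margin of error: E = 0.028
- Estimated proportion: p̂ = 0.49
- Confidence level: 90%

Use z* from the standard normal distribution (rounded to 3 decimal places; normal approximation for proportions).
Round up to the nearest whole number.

Using z* for proportion z-interval (normal approximation).

For 90% confidence, z* = 1.645 (from standard normal table)

Sample size formula for proportion z-interval: n = z*²p̂(1-p̂)/E²

n = 1.645² × 0.49 × 0.51 / 0.028²
  = 2.706025 × 0.2499 / 0.000784
  = 862.5455

Round up to the nearest whole number: n = 863

863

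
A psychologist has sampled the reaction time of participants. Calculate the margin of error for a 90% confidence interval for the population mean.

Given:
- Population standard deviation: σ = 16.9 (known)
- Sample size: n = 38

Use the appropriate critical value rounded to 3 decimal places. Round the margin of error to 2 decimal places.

The population standard deviation σ is known, so use the z-interval margin of error formula.

For 90% confidence, z* = 1.645 (from standard normal table)

Margin of error formula for z-interval: E = z* × σ/√n

E = 1.645 × 16.9/√38
  = 1.645 × 2.741542
  = 4.5098

Rounded to 2 decimal places:

4.51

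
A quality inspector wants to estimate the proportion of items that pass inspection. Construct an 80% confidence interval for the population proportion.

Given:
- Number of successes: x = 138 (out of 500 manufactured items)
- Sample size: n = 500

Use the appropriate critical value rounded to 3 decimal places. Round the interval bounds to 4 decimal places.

Sample proportion: p̂ = 138/500 = 0.276000

Check conditions for normal approximation:
  np̂ = 138 ≥ 10 ✓
  n(1-p̂) = 362 ≥ 10 ✓

The sample is large enough, so use a z-interval (normal approximation) for the proportion.

For 80% confidence, z* = 1.282 (from standard normal table)

Standard error: SE = √(p̂(1-p̂)/n) = √(0.276000×0.724000/500) = 0.01999120

Margin of error: E = z* × SE = 1.282 × 0.01999120 = 0.025629

Z-interval: p̂ ± E = 0.276000 ± 0.025629 = (0.250371, 0.301629)

Rounded to 4 decimal places:

(0.2504, 0.3016)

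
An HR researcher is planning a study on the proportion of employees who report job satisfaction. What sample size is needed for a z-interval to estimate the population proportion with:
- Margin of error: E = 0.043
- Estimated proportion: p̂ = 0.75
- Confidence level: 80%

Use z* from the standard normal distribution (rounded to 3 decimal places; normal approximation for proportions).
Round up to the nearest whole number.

Using z* for proportion z-interval (normal approximation).

For 80% confidence, z* = 1.282 (from standard normal table)

Sample size formula for proportion z-interval: n = z*²p̂(1-p̂)/E²

n = 1.282² × 0.75 × 0.25 / 0.043²
  = 1.643524 × 0.1875 / 0.001849
  = 166.6635

Round up to the nearest whole number: n = 167

167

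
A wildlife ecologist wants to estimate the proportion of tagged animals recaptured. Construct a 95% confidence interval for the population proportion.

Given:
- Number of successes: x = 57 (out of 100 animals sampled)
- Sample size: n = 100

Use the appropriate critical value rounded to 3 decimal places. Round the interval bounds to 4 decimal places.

Sample proportion: p̂ = 57/100 = 0.570000

Check conditions for normal approximation:
  np̂ = 57 ≥ 10 ✓
  n(1-p̂) = 43 ≥ 10 ✓

The sample is large enough, so use a z-interval (normal approximation) for the proportion.

For 95% confidence, z* = 1.96 (from standard normal table)

Standard error: SE = √(p̂(1-p̂)/n) = √(0.570000×0.430000/100) = 0.04950758

Margin of error: E = z* × SE = 1.96 × 0.04950758 = 0.097035

Z-interval: p̂ ± E = 0.570000 ± 0.097035 = (0.472965, 0.667035)

Rounded to 4 decimal places:

(0.4730, 0.6670)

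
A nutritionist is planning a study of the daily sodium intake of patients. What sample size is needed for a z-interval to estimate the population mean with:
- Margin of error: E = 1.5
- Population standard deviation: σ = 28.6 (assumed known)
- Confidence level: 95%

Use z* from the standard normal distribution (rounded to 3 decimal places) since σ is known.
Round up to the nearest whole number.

Using z* since population σ is known (z-interval formula).

For 95% confidence, z* = 1.96 (from standard normal table)

Sample size formula for z-interval: n = (z*σ/E)²

n = (1.96 × 28.6 / 1.5)²
  = (37.370667)²
  = 1396.5667

Round up to the nearest whole number: n = 1397

1397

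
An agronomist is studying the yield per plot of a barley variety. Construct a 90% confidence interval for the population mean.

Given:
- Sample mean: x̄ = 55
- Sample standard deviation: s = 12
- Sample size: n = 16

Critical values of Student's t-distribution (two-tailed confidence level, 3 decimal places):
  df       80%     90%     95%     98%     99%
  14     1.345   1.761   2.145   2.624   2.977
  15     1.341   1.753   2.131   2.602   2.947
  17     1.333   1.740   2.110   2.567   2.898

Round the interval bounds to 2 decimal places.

The population standard deviation σ is unknown (only the sample standard deviation s is given), so use a t-interval with df = n - 1 = 16 - 1 = 15.

For 90% confidence with df = 15, t* = 1.753 (from t-table)

Standard error: SE = s/√n = 12/√16 = 3.000000

Margin of error: E = t* × SE = 1.753 × 3.000000 = 5.2590

T-interval: x̄ ± E = 55 ± 5.2590 = (49.7410, 60.2590)

Rounded to 2 decimal places:

(49.74, 60.26)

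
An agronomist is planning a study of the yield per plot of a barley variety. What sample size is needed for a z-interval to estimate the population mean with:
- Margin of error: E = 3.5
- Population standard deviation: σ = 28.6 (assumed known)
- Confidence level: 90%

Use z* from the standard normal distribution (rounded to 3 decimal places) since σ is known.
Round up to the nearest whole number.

Using z* since population σ is known (z-interval formula).

For 90% confidence, z* = 1.645 (from standard normal table)

Sample size formula for z-interval: n = (z*σ/E)²

n = (1.645 × 28.6 / 3.5)²
  = (13.442000)²
  = 180.6874

Round up to the nearest whole number: n = 181

181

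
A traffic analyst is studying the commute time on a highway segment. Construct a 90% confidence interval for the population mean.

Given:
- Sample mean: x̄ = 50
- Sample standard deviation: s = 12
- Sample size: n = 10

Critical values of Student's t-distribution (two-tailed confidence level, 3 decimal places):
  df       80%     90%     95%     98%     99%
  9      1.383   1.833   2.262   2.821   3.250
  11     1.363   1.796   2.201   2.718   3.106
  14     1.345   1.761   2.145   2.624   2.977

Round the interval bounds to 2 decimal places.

The population standard deviation σ is unknown (only the sample standard deviation s is given), so use a t-interval with df = n - 1 = 10 - 1 = 9.

For 90% confidence with df = 9, t* = 1.833 (from t-table)

Standard error: SE = s/√n = 12/√10 = 3.794733

Margin of error: E = t* × SE = 1.833 × 3.794733 = 6.9557

T-interval: x̄ ± E = 50 ± 6.9557 = (43.0443, 56.9557)

Rounded to 2 decimal places:

(43.04, 56.96)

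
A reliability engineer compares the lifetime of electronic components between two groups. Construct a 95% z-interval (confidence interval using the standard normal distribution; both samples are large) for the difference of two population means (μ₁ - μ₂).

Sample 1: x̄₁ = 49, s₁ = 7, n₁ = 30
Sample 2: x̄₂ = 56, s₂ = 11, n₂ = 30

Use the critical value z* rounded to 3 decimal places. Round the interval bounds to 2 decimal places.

Both samples are large (n₁ = 30 ≥ 30, n₂ = 30 ≥ 30), so a z-interval for the difference of means applies.

Point estimate: x̄₁ - x̄₂ = 49 - 56 = -7

Standard error: SE = √(s₁²/n₁ + s₂²/n₂)
= √(7²/30 + 11²/30)
= √(1.633333 + 4.033333)
= 2.380476

For 95% confidence, z* = 1.96 (from standard normal table)
Margin of error: E = z* × SE = 1.96 × 2.380476 = 4.6657

Z-interval: (x̄₁ - x̄₂) ± E = -7 ± 4.6657 = (-11.6657, -2.3343)

Rounded to 2 decimal places:

(-11.67, -2.33)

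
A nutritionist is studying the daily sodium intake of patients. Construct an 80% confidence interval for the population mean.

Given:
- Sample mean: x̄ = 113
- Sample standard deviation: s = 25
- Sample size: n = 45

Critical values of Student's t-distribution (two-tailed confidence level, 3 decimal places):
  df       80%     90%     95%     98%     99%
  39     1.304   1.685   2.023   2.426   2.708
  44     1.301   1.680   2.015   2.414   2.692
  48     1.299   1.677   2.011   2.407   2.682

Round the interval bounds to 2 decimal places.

The population standard deviation σ is unknown (only the sample standard deviation s is given), so use a t-interval with df = n - 1 = 45 - 1 = 44.

For 80% confidence with df = 44, t* = 1.301 (from t-table)

Standard error: SE = s/√n = 25/√45 = 3.726780

Margin of error: E = t* × SE = 1.301 × 3.726780 = 4.8485

T-interval: x̄ ± E = 113 ± 4.8485 = (108.1515, 117.8485)

Rounded to 2 decimal places:

(108.15, 117.85)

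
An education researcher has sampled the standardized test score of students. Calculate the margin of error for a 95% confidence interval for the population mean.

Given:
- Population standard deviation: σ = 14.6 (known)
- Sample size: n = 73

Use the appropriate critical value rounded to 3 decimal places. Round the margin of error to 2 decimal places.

The population standard deviation σ is known, so use the z-interval margin of error formula.

For 95% confidence, z* = 1.96 (from standard normal table)

Margin of error formula for z-interval: E = z* × σ/√n

E = 1.96 × 14.6/√73
  = 1.96 × 1.708801
  = 3.3492

Rounded to 2 decimal places:

3.35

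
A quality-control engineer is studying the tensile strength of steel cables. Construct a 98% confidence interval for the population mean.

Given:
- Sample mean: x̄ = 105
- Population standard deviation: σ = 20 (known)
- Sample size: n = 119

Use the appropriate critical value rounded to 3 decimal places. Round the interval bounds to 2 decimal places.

The population standard deviation σ is known, so use a z-interval (standard normal critical value).

For 98% confidence, z* = 2.326 (from standard normal table)

Standard error: SE = σ/√n = 20/√119 = 1.833397

Margin of error: E = z* × SE = 2.326 × 1.833397 = 4.2645

Z-interval: x̄ ± E = 105 ± 4.2645 = (100.7355, 109.2645)

Rounded to 2 decimal places:

(100.74, 109.26)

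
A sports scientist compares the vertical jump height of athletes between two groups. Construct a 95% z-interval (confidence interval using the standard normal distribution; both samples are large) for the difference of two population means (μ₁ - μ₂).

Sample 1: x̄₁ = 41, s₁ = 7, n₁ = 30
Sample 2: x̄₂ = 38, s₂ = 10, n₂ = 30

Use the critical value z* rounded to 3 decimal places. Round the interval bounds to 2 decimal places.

Both samples are large (n₁ = 30 ≥ 30, n₂ = 30 ≥ 30), so a z-interval for the difference of means applies.

Point estimate: x̄₁ - x̄₂ = 41 - 38 = 3

Standard error: SE = √(s₁²/n₁ + s₂²/n₂)
= √(7²/30 + 10²/30)
= √(1.633333 + 3.333333)
= 2.228602

For 95% confidence, z* = 1.96 (from standard normal table)
Margin of error: E = z* × SE = 1.96 × 2.228602 = 4.3681

Z-interval: (x̄₁ - x̄₂) ± E = 3 ± 4.3681 = (-1.3681, 7.3681)

Rounded to 2 decimal places:

(-1.37, 7.37)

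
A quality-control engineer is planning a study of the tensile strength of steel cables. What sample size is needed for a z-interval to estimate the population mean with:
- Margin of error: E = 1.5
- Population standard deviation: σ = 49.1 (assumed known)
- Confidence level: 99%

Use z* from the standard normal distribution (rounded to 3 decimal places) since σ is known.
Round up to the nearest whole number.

Using z* since population σ is known (z-interval formula).

For 99% confidence, z* = 2.576 (from standard normal table)

Sample size formula for z-interval: n = (z*σ/E)²

n = (2.576 × 49.1 / 1.5)²
  = (84.321067)²
  = 7110.0423

Round up to the nearest whole number: n = 7111

7111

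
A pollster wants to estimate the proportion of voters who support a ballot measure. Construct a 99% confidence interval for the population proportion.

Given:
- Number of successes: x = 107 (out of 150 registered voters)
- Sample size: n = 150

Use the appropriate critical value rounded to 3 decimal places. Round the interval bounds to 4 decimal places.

Sample proportion: p̂ = 107/150 = 0.713333

Check conditions for normal approximation:
  np̂ = 107 ≥ 10 ✓
  n(1-p̂) = 43 ≥ 10 ✓

The sample is large enough, so use a z-interval (normal approximation) for the proportion.

For 99% confidence, z* = 2.576 (from standard normal table)

Standard error: SE = √(p̂(1-p̂)/n) = √(0.713333×0.286667/150) = 0.03692234

Margin of error: E = z* × SE = 2.576 × 0.03692234 = 0.095112

Z-interval: p̂ ± E = 0.713333 ± 0.095112 = (0.618221, 0.808445)

Rounded to 4 decimal places:

(0.6182, 0.8084)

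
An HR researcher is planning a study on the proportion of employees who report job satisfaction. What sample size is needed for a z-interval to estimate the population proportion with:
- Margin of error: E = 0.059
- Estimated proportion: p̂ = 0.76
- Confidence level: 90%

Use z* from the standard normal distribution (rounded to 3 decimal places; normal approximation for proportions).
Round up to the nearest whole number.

Using z* for proportion z-interval (normal approximation).

For 90% confidence, z* = 1.645 (from standard normal table)

Sample size formula for proportion z-interval: n = z*²p̂(1-p̂)/E²

n = 1.645² × 0.76 × 0.24 / 0.059²
  = 2.706025 × 0.1824 / 0.003481
  = 141.7923

Round up to the nearest whole number: n = 142

142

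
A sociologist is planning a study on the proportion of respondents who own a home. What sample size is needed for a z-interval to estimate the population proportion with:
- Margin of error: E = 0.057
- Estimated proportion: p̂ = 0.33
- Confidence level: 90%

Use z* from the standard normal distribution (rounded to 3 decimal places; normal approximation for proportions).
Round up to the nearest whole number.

Using z* for proportion z-interval (normal approximation).

For 90% confidence, z* = 1.645 (from standard normal table)

Sample size formula for proportion z-interval: n = z*²p̂(1-p̂)/E²

n = 1.645² × 0.33 × 0.67 / 0.057²
  = 2.706025 × 0.2211 / 0.003249
  = 184.1496

Round up to the nearest whole number: n = 185

185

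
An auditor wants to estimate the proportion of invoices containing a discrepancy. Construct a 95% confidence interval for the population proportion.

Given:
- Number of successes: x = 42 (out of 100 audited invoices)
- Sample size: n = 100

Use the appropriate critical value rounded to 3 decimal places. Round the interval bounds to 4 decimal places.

Sample proportion: p̂ = 42/100 = 0.420000

Check conditions for normal approximation:
  np̂ = 42 ≥ 10 ✓
  n(1-p̂) = 58 ≥ 10 ✓

The sample is large enough, so use a z-interval (normal approximation) for the proportion.

For 95% confidence, z* = 1.96 (from standard normal table)

Standard error: SE = √(p̂(1-p̂)/n) = √(0.420000×0.580000/100) = 0.04935585

Margin of error: E = z* × SE = 1.96 × 0.04935585 = 0.096737

Z-interval: p̂ ± E = 0.420000 ± 0.096737 = (0.323263, 0.516737)

Rounded to 4 decimal places:

(0.3233, 0.5167)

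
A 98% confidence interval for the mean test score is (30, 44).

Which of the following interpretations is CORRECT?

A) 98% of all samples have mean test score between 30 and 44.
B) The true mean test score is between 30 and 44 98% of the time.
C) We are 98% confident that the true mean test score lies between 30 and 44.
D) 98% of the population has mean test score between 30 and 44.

A confidence interval represents our confidence in the procedure, not a probability statement about the parameter.

Key concept: If we repeated this sampling process many times and computed a 98% CI each time, about 98% of those intervals would contain the true population parameter.

For this specific interval (30, 44):
- Midpoint (point estimate): 37
- Margin of error: 7

The correct interpretation is the one stating confidence that the true parameter lies in the interval — option C.

C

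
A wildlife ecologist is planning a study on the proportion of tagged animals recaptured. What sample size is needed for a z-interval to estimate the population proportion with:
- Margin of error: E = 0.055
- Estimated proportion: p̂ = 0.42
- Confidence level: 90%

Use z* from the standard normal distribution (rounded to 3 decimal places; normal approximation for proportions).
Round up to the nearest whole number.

Using z* for proportion z-interval (normal approximation).

For 90% confidence, z* = 1.645 (from standard normal table)

Sample size formula for proportion z-interval: n = z*²p̂(1-p̂)/E²

n = 1.645² × 0.42 × 0.58 / 0.055²
  = 2.706025 × 0.2436 / 0.003025
  = 217.9133

Round up to the nearest whole number: n = 218

218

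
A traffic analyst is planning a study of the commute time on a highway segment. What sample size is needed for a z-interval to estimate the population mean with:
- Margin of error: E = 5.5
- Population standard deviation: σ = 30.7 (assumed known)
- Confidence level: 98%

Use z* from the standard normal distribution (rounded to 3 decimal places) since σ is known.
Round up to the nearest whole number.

Using z* since population σ is known (z-interval formula).

For 98% confidence, z* = 2.326 (from standard normal table)

Sample size formula for z-interval: n = (z*σ/E)²

n = (2.326 × 30.7 / 5.5)²
  = (12.983309)²
  = 168.5663

Round up to the nearest whole number: n = 169

169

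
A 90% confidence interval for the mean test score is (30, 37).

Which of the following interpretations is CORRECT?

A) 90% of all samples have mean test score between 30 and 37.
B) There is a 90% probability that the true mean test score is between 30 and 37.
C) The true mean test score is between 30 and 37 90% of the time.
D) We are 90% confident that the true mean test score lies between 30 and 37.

A confidence interval represents our confidence in the procedure, not a probability statement about the parameter.

Key concept: If we repeated this sampling process many times and computed a 90% CI each time, about 90% of those intervals would contain the true population parameter.

For this specific interval (30, 37):
- Midpoint (point estimate): 33.5
- Margin of error: 3.5

The correct interpretation is the one stating confidence that the true parameter lies in the interval — option D.

D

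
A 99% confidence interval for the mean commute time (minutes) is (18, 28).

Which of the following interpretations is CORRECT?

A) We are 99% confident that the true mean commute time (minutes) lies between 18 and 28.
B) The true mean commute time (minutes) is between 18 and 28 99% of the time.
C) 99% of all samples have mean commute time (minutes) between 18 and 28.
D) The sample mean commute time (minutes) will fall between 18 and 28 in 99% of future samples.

A confidence interval represents our confidence in the procedure, not a probability statement about the parameter.

Key concept: If we repeated this sampling process many times and computed a 99% CI each time, about 99% of those intervals would contain the true population parameter.

For this specific interval (18, 28):
- Midpoint (point estimate): 23
- Margin of error: 5

The correct interpretation is the one stating confidence that the true parameter lies in the interval — option A.

A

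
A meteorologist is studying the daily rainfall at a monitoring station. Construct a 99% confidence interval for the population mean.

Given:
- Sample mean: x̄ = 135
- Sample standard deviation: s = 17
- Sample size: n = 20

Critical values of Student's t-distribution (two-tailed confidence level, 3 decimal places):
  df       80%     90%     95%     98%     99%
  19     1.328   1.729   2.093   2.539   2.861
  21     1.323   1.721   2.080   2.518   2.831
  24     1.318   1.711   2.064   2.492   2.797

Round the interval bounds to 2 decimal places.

The population standard deviation σ is unknown (only the sample standard deviation s is given), so use a t-interval with df = n - 1 = 20 - 1 = 19.

For 99% confidence with df = 19, t* = 2.861 (from t-table)

Standard error: SE = s/√n = 17/√20 = 3.801316

Margin of error: E = t* × SE = 2.861 × 3.801316 = 10.8756

T-interval: x̄ ± E = 135 ± 10.8756 = (124.1244, 145.8756)

Rounded to 2 decimal places:

(124.12, 145.88)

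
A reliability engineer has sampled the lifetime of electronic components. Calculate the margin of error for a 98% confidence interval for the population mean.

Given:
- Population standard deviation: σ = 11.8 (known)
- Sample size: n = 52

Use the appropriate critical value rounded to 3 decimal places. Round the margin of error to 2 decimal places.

The population standard deviation σ is known, so use the z-interval margin of error formula.

For 98% confidence, z* = 2.326 (from standard normal table)

Margin of error formula for z-interval: E = z* × σ/√n

E = 2.326 × 11.8/√52
  = 2.326 × 1.636366
  = 3.8062

Rounded to 2 decimal places:

3.81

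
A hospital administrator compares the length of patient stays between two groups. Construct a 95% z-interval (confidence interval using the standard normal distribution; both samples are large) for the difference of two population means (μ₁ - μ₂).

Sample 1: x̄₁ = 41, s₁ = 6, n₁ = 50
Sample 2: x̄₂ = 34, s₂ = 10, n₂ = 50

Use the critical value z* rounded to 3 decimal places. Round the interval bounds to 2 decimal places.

Both samples are large (n₁ = 50 ≥ 30, n₂ = 50 ≥ 30), so a z-interval for the difference of means applies.

Point estimate: x̄₁ - x̄₂ = 41 - 34 = 7

Standard error: SE = √(s₁²/n₁ + s₂²/n₂)
= √(6²/50 + 10²/50)
= √(0.720000 + 2.000000)
= 1.649242

For 95% confidence, z* = 1.96 (from standard normal table)
Margin of error: E = z* × SE = 1.96 × 1.649242 = 3.2325

Z-interval: (x̄₁ - x̄₂) ± E = 7 ± 3.2325 = (3.7675, 10.2325)

Rounded to 2 decimal places:

(3.77, 10.23)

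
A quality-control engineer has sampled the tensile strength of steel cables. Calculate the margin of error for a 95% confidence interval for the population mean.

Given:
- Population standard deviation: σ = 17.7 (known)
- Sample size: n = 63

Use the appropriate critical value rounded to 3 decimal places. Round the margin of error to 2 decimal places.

The population standard deviation σ is known, so use the z-interval margin of error formula.

For 95% confidence, z* = 1.96 (from standard normal table)

Margin of error formula for z-interval: E = z* × σ/√n

E = 1.96 × 17.7/√63
  = 1.96 × 2.229990
  = 4.3708

Rounded to 2 decimal places:

4.37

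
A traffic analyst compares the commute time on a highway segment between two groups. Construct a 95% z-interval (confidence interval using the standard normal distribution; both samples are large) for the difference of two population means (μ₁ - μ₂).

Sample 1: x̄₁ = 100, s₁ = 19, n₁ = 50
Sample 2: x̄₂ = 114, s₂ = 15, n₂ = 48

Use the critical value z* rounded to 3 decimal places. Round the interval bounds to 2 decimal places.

Both samples are large (n₁ = 50 ≥ 30, n₂ = 48 ≥ 30), so a z-interval for the difference of means applies.

Point estimate: x̄₁ - x̄₂ = 100 - 114 = -14

Standard error: SE = √(s₁²/n₁ + s₂²/n₂)
= √(19²/50 + 15²/48)
= √(7.220000 + 4.687500)
= 3.450725

For 95% confidence, z* = 1.96 (from standard normal table)
Margin of error: E = z* × SE = 1.96 × 3.450725 = 6.7634

Z-interval: (x̄₁ - x̄₂) ± E = -14 ± 6.7634 = (-20.7634, -7.2366)

Rounded to 2 decimal places:

(-20.76, -7.24)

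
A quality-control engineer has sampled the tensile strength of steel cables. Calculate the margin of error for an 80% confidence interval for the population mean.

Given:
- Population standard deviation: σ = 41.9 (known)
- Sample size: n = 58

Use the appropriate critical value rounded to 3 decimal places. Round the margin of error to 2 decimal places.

The population standard deviation σ is known, so use the z-interval margin of error formula.

For 80% confidence, z* = 1.282 (from standard normal table)

Margin of error formula for z-interval: E = z* × σ/√n

E = 1.282 × 41.9/√58
  = 1.282 × 5.501740
  = 7.0532

Rounded to 2 decimal places:

7.05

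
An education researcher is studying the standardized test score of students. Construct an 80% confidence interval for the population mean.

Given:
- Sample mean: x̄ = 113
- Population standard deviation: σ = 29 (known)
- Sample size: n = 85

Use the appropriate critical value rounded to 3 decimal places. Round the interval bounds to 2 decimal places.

The population standard deviation σ is known, so use a z-interval (standard normal critical value).

For 80% confidence, z* = 1.282 (from standard normal table)

Standard error: SE = σ/√n = 29/√85 = 3.145492

Margin of error: E = z* × SE = 1.282 × 3.145492 = 4.0325

Z-interval: x̄ ± E = 113 ± 4.0325 = (108.9675, 117.0325)

Rounded to 2 decimal places:

(108.97, 117.03)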